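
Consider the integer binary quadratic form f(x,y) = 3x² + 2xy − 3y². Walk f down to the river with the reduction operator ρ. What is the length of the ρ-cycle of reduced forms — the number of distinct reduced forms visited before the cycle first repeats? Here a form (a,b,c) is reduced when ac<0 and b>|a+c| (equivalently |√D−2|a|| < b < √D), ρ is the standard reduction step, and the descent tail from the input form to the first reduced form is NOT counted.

D = 40, ⌊√D⌋ = 6
river: ρ → (-3,4,2)
river: ρ → (2,4,-3)
river: ρ → (-3,2,3)
river: ρ → (3,4,-2)
river: ρ → (-2,4,3)
river: ρ → (3,2,-3)
ρ-cycle length = 6 (tail of 0 descent steps not counted)

6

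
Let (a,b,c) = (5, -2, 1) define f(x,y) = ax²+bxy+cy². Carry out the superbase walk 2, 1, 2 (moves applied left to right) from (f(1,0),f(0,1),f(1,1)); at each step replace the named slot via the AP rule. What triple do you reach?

start (5,1,4) = (f(1,0),f(0,1),f(1,1))
replace slot 2: 2·(5+4) − 1 = 17 → (5,17,4)
replace slot 1: 2·(17+4) − 5 = 37 → (37,17,4)
replace slot 2: 2·(37+4) − 17 = 65 → (37,65,4)

37,65,4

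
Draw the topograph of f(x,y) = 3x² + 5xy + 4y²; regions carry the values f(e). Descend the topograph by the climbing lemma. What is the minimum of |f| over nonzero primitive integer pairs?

translate: b→-1 (≡5 mod 6), so (3,5,4)→(3,-1,2)
flip: (3,-1,2)→(2,1,3)
reduced (well bottom): (2,1,3) with a≤c, −a<b≤a
well minimum = a = 2

2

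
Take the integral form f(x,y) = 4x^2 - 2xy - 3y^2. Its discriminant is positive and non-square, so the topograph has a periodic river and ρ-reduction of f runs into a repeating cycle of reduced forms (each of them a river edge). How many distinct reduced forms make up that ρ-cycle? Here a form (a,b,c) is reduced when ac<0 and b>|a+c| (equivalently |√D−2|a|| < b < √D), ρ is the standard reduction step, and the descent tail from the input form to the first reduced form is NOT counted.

D = 52, ⌊√D⌋ = 7
descent: ρ → (-3,2,4)  [lands on river]
river: ρ → (4,6,-1)
river: ρ → (-1,6,4)
river: ρ → (4,2,-3)
river: ρ → (-3,4,3)
river: ρ → (3,2,-4)
river: ρ → (-4,6,1)
river: ρ → (1,6,-4)
river: ρ → (-4,2,3)
river: ρ → (3,4,-3)
ρ-cycle length = 10 (tail of 1 descent step not counted)

10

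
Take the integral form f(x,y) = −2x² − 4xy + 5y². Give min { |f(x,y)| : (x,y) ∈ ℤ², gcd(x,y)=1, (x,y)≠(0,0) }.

descent: ρ → (5,4,-2)  [lands on river]
river: ρ → (-2,4,5)
river: ρ → (5,6,-1)
river: ρ → (-1,6,5)
closes: descent 1, river 4
min |a| on river = 1

1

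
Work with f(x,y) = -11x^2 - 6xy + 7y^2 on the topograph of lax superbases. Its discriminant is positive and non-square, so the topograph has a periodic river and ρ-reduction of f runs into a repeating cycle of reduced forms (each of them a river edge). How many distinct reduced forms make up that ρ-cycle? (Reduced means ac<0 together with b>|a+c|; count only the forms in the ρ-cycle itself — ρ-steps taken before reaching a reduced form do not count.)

D = 344, ⌊√D⌋ = 18
descent: ρ → (7,6,-11)  [lands on river]
river: ρ → (-11,16,2)
river: ρ → (2,16,-11)
river: ρ → (-11,6,7)
river: ρ → (7,8,-10)
river: ρ → (-10,12,5)
river: ρ → (5,18,-1)
river: ρ → (-1,18,5)
river: ρ → (5,12,-10)
river: ρ → (-10,8,7)
ρ-cycle length = 10 (tail of 1 descent step not counted)

10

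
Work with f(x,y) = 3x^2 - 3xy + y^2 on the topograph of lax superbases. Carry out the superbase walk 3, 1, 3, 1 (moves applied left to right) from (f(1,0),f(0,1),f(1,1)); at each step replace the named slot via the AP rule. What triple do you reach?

start (3,1,1) = (f(1,0),f(0,1),f(1,1))
replace slot 3: 2·(3+1) − 1 = 7 → (3,1,7)
replace slot 1: 2·(1+7) − 3 = 13 → (13,1,7)
replace slot 3: 2·(13+1) − 7 = 21 → (13,1,21)
replace slot 1: 2·(1+21) − 13 = 31 → (31,1,21)

31,1,21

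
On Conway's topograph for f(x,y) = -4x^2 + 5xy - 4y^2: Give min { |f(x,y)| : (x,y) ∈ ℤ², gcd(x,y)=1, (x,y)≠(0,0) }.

translate: b→3 (≡-5 mod 8), so (4,-5,4)→(4,3,3)
flip: (4,3,3)→(3,-3,4)
translate: b→3 (≡-3 mod 6), so (3,-3,4)→(3,3,4)
reduced (well bottom): (3,3,4) with a≤c, −a<b≤a
well minimum |f| = |-3| = 3 (negative-definite)

3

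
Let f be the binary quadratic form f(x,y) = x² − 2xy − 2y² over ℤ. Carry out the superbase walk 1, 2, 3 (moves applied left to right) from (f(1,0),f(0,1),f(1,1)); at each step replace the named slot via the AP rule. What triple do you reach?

start (1,-2,-3) = (f(1,0),f(0,1),f(1,1))
replace slot 1: 2·((-2)+(-3)) − 1 = -11 → (-11,-2,-3)
replace slot 2: 2·((-11)+(-3)) − (-2) = -26 → (-11,-26,-3)
replace slot 3: 2·((-11)+(-26)) − (-3) = -71 → (-11,-26,-71)

-11,-26,-71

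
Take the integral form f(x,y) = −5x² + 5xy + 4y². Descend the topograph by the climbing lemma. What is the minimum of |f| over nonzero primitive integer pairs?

river: ρ → (4,3,-6)
river: ρ → (-6,9,1)
river: ρ → (1,9,-6)
river: ρ → (-6,3,4)
river: ρ → (4,5,-5)
river: ρ → (-5,5,4)
closes: descent 0, river 6
min |a| on river = 1

1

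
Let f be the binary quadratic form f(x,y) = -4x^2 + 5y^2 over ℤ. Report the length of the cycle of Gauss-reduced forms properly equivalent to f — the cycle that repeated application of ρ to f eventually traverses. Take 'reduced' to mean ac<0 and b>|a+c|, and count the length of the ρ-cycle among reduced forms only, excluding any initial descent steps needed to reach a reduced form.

D = 80, ⌊√D⌋ = 8
descent: ρ → (5,0,-4)
descent: ρ → (-4,8,1)  [lands on river]
river: ρ → (1,8,-4)
ρ-cycle length = 2 (tail of 2 descent steps not counted)

2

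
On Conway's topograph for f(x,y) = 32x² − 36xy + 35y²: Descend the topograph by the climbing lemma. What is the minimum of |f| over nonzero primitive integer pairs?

translate: b→28 (≡-36 mod 64), so (32,-36,35)→(32,28,31)
flip: (32,28,31)→(31,-28,32)
reduced (well bottom): (31,-28,32) with a≤c, −a<b≤a
well minimum = a = 31

31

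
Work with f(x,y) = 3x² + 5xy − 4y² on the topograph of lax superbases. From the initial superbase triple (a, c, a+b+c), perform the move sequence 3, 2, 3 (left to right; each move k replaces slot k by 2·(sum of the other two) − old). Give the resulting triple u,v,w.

start (3,-4,4) = (f(1,0),f(0,1),f(1,1))
replace slot 3: 2·(3+(-4)) − 4 = -6 → (3,-4,-6)
replace slot 2: 2·(3+(-6)) − (-4) = -2 → (3,-2,-6)
replace slot 3: 2·(3+(-2)) − (-6) = 8 → (3,-2,8)

3,-2,8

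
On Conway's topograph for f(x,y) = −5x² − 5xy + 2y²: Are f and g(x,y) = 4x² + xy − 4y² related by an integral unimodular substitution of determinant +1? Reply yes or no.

D₁ = 65, D₂ = 65
river cycle of f (length 6): (2, 5, -5), (-5, 5, 2), (2, 7, -2), (-2, 5, 5), (5, 5, -2), (-2, 7, 2)
river cycle of g (length 6): (-4, 7, 1), (1, 7, -4), (-4, 1, 4), (4, 7, -1), (-1, 7, 4), (4, 1, -4)
cycles differ ⇒ inequivalent

no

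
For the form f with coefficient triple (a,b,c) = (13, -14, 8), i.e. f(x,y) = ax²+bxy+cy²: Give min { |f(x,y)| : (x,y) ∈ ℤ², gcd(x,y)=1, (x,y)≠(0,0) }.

translate: b→12 (≡-14 mod 26), so (13,-14,8)→(13,12,7)
flip: (13,12,7)→(7,-12,13)
translate: b→2 (≡-12 mod 14), so (7,-12,13)→(7,2,8)
reduced (well bottom): (7,2,8) with a≤c, −a<b≤a
well minimum = a = 7

7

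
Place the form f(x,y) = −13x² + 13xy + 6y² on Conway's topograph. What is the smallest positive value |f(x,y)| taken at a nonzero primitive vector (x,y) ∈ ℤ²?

river: ρ → (6,11,-15)
river: ρ → (-15,19,2)
river: ρ → (2,21,-5)
river: ρ → (-5,19,6)
river: ρ → (6,17,-8)
river: ρ → (-8,15,8)
river: ρ → (8,17,-6)
river: ρ → (-6,19,5)
river: ρ → (5,21,-2)
river: ρ → (-2,19,15)
river: ρ → (15,11,-6)
river: ρ → (-6,13,13)
river: ρ → (13,13,-6)
river: ρ → (-6,11,15)
river: ρ → (15,19,-2)
river: ρ → (-2,21,5)
river: ρ → (5,19,-6)
river: ρ → (-6,17,8)
river: ρ → (8,15,-8)
river: ρ → (-8,17,6)
river: ρ → (6,19,-5)
river: ρ → (-5,21,2)
river: ρ → (2,19,-15)
river: ρ → (-15,11,6)
river: ρ → (6,13,-13)
river: ρ → (-13,13,6)
closes: descent 0, river 26
min |a| on river = 2

2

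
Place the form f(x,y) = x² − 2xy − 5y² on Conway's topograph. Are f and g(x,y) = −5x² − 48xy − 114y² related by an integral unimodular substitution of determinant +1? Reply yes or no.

D₁ = 24, D₂ = 24
river cycle of f (length 2): (1, 4, -2), (-2, 4, 1)
river cycle of g (length 2): (1, 4, -2), (-2, 4, 1)
cycles coincide ⇒ equivalent

yes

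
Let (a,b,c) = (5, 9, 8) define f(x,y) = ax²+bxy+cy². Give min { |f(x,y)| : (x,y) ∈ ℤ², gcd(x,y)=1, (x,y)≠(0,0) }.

translate: b→-1 (≡9 mod 10), so (5,9,8)→(5,-1,4)
flip: (5,-1,4)→(4,1,5)
reduced (well bottom): (4,1,5) with a≤c, −a<b≤a
well minimum = a = 4

4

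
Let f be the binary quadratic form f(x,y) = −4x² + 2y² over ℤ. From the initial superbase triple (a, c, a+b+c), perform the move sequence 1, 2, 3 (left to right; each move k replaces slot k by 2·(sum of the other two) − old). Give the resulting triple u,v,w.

start (-4,2,-2) = (f(1,0),f(0,1),f(1,1))
replace slot 1: 2·(2+(-2)) − (-4) = 4 → (4,2,-2)
replace slot 2: 2·(4+(-2)) − 2 = 2 → (4,2,-2)
replace slot 3: 2·(4+2) − (-2) = 14 → (4,2,14)

4,2,14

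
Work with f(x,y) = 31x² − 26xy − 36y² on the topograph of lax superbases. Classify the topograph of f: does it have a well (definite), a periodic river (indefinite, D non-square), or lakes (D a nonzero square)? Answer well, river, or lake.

D = b²−4ac = (-26)² − 4·31·(-36) = 5140
D > 0 non-square ⇒ indefinite ⇒ periodic river

river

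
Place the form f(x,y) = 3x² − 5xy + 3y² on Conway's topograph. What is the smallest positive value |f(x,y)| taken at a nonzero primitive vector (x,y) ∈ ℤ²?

translate: b→1 (≡-5 mod 6), so (3,-5,3)→(3,1,1)
flip: (3,1,1)→(1,-1,3)
translate: b→1 (≡-1 mod 2), so (1,-1,3)→(1,1,3)
reduced (well bottom): (1,1,3) with a≤c, −a<b≤a
well minimum = a = 1

1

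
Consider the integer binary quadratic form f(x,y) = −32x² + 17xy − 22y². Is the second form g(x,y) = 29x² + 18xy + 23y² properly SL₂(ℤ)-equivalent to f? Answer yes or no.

D₁ = -2527, D₂ = -2344
discriminants differ ⇒ not SL₂(ℤ)-equivalent

no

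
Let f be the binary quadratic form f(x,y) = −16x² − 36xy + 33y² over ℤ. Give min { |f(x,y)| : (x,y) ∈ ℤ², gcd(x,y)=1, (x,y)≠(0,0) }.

descent: ρ → (33,36,-16)  [lands on river]
river: ρ → (-16,28,41)
river: ρ → (41,54,-3)
river: ρ → (-3,54,41)
river: ρ → (41,28,-16)
river: ρ → (-16,36,33)
river: ρ → (33,30,-19)
river: ρ → (-19,46,17)
river: ρ → (17,56,-4)
river: ρ → (-4,56,17)
river: ρ → (17,46,-19)
river: ρ → (-19,30,33)
closes: descent 1, river 12
min |a| on river = 3

3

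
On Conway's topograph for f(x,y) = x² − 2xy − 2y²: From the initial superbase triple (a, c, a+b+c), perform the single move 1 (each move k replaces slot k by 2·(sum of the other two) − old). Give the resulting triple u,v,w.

start (1,-2,-3) = (f(1,0),f(0,1),f(1,1))
replace slot 1: 2·((-2)+(-3)) − 1 = -11 → (-11,-2,-3)

-11,-2,-3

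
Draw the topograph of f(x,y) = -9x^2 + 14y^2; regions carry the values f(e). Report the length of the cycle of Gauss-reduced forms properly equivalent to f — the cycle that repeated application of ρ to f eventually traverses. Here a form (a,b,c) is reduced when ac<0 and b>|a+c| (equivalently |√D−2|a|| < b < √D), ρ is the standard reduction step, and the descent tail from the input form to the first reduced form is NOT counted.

D = 504, ⌊√D⌋ = 22
descent: ρ → (14,0,-9)
descent: ρ → (-9,18,5)  [lands on river]
river: ρ → (5,22,-1)
river: ρ → (-1,22,5)
river: ρ → (5,18,-9)
ρ-cycle length = 4 (tail of 2 descent steps not counted)

4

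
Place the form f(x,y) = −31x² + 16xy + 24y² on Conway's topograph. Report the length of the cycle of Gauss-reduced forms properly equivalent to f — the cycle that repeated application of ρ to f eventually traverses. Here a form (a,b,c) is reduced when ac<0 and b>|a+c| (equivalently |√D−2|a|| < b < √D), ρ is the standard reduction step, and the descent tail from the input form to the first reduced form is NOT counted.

D = 3232, ⌊√D⌋ = 56
river: ρ → (24,32,-23)
river: ρ → (-23,14,33)
river: ρ → (33,52,-4)
river: ρ → (-4,52,33)
river: ρ → (33,14,-23)
river: ρ → (-23,32,24)
river: ρ → (24,16,-31)
river: ρ → (-31,46,9)
river: ρ → (9,44,-36)
river: ρ → (-36,28,17)
river: ρ → (17,40,-24)
river: ρ → (-24,56,1)
river: ρ → (1,56,-24)
river: ρ → (-24,40,17)
river: ρ → (17,28,-36)
river: ρ → (-36,44,9)
river: ρ → (9,46,-31)
river: ρ → (-31,16,24)
ρ-cycle length = 18 (tail of 0 descent steps not counted)

18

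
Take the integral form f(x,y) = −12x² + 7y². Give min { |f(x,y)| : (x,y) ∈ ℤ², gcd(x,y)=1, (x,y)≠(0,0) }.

descent: ρ → (7,14,-5)  [lands on river]
river: ρ → (-5,16,4)
river: ρ → (4,16,-5)
river: ρ → (-5,14,7)
closes: descent 1, river 4
min |a| on river = 4

4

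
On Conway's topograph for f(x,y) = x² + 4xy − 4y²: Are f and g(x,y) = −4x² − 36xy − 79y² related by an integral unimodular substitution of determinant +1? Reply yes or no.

D₁ = 32, D₂ = 32
river cycle of f (length 2): (-4, 4, 1), (1, 4, -4)
river cycle of g (length 2): (-4, 4, 1), (1, 4, -4)
cycles coincide ⇒ equivalent

yes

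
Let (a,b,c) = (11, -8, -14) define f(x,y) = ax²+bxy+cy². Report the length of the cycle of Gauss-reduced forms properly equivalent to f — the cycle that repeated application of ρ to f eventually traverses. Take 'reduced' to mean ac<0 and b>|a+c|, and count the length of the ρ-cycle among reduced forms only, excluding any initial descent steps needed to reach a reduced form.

D = 680, ⌊√D⌋ = 26
descent: ρ → (-14,8,11)  [lands on river]
river: ρ → (11,14,-11)
river: ρ → (-11,8,14)
river: ρ → (14,20,-5)
river: ρ → (-5,20,14)
river: ρ → (14,8,-11)
river: ρ → (-11,14,11)
river: ρ → (11,8,-14)
river: ρ → (-14,20,5)
river: ρ → (5,20,-14)
ρ-cycle length = 10 (tail of 1 descent step not counted)

10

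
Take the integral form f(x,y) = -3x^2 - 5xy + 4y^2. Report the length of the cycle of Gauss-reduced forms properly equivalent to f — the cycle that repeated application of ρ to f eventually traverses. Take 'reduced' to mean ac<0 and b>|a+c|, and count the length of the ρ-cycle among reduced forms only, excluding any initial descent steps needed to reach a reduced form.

D = 73, ⌊√D⌋ = 8
descent: ρ → (4,5,-3)  [lands on river]
river: ρ → (-3,7,2)
river: ρ → (2,5,-6)
river: ρ → (-6,7,1)
river: ρ → (1,7,-6)
river: ρ → (-6,5,2)
river: ρ → (2,7,-3)
river: ρ → (-3,5,4)
river: ρ → (4,3,-4)
river: ρ → (-4,5,3)
river: ρ → (3,7,-2)
river: ρ → (-2,5,6)
river: ρ → (6,7,-1)
river: ρ → (-1,7,6)
river: ρ → (6,5,-2)
river: ρ → (-2,7,3)
river: ρ → (3,5,-4)
river: ρ → (-4,3,4)
ρ-cycle length = 18 (tail of 1 descent step not counted)

18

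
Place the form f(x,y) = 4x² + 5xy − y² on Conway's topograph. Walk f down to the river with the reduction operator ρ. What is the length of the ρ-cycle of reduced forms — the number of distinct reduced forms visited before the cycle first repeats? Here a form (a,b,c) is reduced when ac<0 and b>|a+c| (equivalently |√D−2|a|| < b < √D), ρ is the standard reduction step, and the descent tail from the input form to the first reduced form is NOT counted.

D = 41, ⌊√D⌋ = 6
river: ρ → (-1,5,4)
river: ρ → (4,3,-2)
river: ρ → (-2,5,2)
river: ρ → (2,3,-4)
river: ρ → (-4,5,1)
river: ρ → (1,5,-4)
river: ρ → (-4,3,2)
river: ρ → (2,5,-2)
river: ρ → (-2,3,4)
river: ρ → (4,5,-1)
ρ-cycle length = 10 (tail of 0 descent steps not counted)

10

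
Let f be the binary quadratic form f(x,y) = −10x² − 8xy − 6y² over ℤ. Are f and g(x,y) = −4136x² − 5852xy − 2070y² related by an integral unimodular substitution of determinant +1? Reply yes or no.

D₁ = -176, D₂ = -176
f is negative-definite; reduce −f:
−f: flip: (10,8,6)→(6,-8,10)
−f: translate: b→4 (≡-8 mod 12), so (6,-8,10)→(6,4,8)
−f: reduced (well bottom): (6,4,8) with a≤c, −a<b≤a
flip sign back: reduced form of f is (-6,-4,-8)
g is negative-definite; reduce −g:
−g: translate: b→-2420 (≡5852 mod 8272), so (4136,5852,2070)→(4136,-2420,354)
−g: flip: (4136,-2420,354)→(354,2420,4136)
−g: translate: b→296 (≡2420 mod 708), so (354,2420,4136)→(354,296,62)
−g: flip: (354,296,62)→(62,-296,354)
−g: translate: b→-48 (≡-296 mod 124), so (62,-296,354)→(62,-48,10)
−g: flip: (62,-48,10)→(10,48,62)
−g: translate: b→8 (≡48 mod 20), so (10,48,62)→(10,8,6)
−g: flip: (10,8,6)→(6,-8,10)
−g: translate: b→4 (≡-8 mod 12), so (6,-8,10)→(6,4,8)
−g: reduced (well bottom): (6,4,8) with a≤c, −a<b≤a
flip sign back: reduced form of g is (-6,-4,-8)
reduced forms (-6, -4, -8) vs (-6, -4, -8) ⇒ equivalent

yes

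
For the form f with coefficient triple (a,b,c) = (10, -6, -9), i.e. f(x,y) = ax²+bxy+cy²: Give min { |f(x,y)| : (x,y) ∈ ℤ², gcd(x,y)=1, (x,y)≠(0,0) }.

descent: ρ → (-9,6,10)  [lands on river]
river: ρ → (10,14,-5)
river: ρ → (-5,16,7)
river: ρ → (7,12,-9)
closes: descent 1, river 4
min |a| on river = 5

5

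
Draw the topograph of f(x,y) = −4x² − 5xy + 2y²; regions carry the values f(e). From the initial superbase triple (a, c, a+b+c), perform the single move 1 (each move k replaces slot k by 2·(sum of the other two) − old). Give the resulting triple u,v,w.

start (-4,2,-7) = (f(1,0),f(0,1),f(1,1))
replace slot 1: 2·(2+(-7)) − (-4) = -6 → (-6,2,-7)

-6,2,-7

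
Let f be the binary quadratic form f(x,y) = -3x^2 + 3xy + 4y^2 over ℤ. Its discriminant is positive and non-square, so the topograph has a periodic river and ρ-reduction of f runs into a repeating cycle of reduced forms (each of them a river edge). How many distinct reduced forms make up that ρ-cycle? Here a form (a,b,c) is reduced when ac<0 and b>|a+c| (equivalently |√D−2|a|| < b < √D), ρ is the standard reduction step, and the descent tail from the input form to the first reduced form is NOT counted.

D = 57, ⌊√D⌋ = 7
river: ρ → (4,5,-2)
river: ρ → (-2,7,1)
river: ρ → (1,7,-2)
river: ρ → (-2,5,4)
river: ρ → (4,3,-3)
river: ρ → (-3,3,4)
ρ-cycle length = 6 (tail of 0 descent steps not counted)

6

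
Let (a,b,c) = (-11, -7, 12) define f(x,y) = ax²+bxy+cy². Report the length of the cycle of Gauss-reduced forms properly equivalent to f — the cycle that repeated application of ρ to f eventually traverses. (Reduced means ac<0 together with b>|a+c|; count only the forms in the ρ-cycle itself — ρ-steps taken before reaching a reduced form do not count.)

D = 577, ⌊√D⌋ = 24
descent: ρ → (12,7,-11)  [lands on river]
river: ρ → (-11,15,8)
river: ρ → (8,17,-9)
river: ρ → (-9,19,6)
river: ρ → (6,17,-12)
river: ρ → (-12,7,11)
river: ρ → (11,15,-8)
river: ρ → (-8,17,9)
river: ρ → (9,19,-6)
river: ρ → (-6,17,12)
ρ-cycle length = 10 (tail of 1 descent step not counted)

10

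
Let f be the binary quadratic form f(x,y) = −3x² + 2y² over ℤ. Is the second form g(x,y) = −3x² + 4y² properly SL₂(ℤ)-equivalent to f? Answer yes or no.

D₁ = 24, D₂ = 48
discriminants differ ⇒ not SL₂(ℤ)-equivalent

no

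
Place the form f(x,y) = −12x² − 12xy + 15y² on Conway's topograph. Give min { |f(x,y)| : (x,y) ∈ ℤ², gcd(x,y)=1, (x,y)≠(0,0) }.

descent: ρ → (15,12,-12)  [lands on river]
river: ρ → (-12,12,15)
river: ρ → (15,18,-9)
river: ρ → (-9,18,15)
closes: descent 1, river 4
min |a| on river = 9

9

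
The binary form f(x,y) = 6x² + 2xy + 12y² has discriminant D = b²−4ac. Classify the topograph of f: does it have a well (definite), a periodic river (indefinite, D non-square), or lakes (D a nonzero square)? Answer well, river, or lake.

D = b²−4ac = 2² − 4·6·12 = -284
D < 0 ⇒ definite ⇒ every region one sign ⇒ single well

well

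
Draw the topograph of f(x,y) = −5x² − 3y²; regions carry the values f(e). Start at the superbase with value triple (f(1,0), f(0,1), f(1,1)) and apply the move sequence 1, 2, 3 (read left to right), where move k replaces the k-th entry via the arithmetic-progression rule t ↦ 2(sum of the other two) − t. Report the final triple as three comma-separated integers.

start (-5,-3,-8) = (f(1,0),f(0,1),f(1,1))
replace slot 1: 2·((-3)+(-8)) − (-5) = -17 → (-17,-3,-8)
replace slot 2: 2·((-17)+(-8)) − (-3) = -47 → (-17,-47,-8)
replace slot 3: 2·((-17)+(-47)) − (-8) = -120 → (-17,-47,-120)

-17,-47,-120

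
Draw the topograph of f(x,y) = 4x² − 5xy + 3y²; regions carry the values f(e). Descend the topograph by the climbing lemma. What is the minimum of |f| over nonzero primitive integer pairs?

translate: b→3 (≡-5 mod 8), so (4,-5,3)→(4,3,2)
flip: (4,3,2)→(2,-3,4)
translate: b→1 (≡-3 mod 4), so (2,-3,4)→(2,1,3)
reduced (well bottom): (2,1,3) with a≤c, −a<b≤a
well minimum = a = 2

2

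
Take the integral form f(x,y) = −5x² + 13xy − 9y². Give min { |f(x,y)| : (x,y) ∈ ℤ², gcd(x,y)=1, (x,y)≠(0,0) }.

translate: b→-3 (≡-13 mod 10), so (5,-13,9)→(5,-3,1)
flip: (5,-3,1)→(1,3,5)
translate: b→1 (≡3 mod 2), so (1,3,5)→(1,1,3)
reduced (well bottom): (1,1,3) with a≤c, −a<b≤a
well minimum |f| = |-1| = 1 (negative-definite)

1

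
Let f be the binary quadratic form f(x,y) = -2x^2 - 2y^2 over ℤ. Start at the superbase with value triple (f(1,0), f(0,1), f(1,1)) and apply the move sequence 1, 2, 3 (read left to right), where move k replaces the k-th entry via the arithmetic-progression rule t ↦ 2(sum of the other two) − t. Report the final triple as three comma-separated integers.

start (-2,-2,-4) = (f(1,0),f(0,1),f(1,1))
replace slot 1: 2·((-2)+(-4)) − (-2) = -10 → (-10,-2,-4)
replace slot 2: 2·((-10)+(-4)) − (-2) = -26 → (-10,-26,-4)
replace slot 3: 2·((-10)+(-26)) − (-4) = -68 → (-10,-26,-68)

-10,-26,-68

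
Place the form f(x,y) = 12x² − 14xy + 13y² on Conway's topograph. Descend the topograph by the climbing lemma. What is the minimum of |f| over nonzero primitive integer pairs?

translate: b→10 (≡-14 mod 24), so (12,-14,13)→(12,10,11)
flip: (12,10,11)→(11,-10,12)
reduced (well bottom): (11,-10,12) with a≤c, −a<b≤a
well minimum = a = 11

11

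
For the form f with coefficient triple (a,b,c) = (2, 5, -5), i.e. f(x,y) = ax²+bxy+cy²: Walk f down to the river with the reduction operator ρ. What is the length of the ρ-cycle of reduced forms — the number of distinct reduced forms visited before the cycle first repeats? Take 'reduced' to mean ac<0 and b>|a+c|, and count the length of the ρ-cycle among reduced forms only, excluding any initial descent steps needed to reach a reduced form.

D = 65, ⌊√D⌋ = 8
river: ρ → (-5,5,2)
river: ρ → (2,7,-2)
river: ρ → (-2,5,5)
river: ρ → (5,5,-2)
river: ρ → (-2,7,2)
river: ρ → (2,5,-5)
ρ-cycle length = 6 (tail of 0 descent steps not counted)

6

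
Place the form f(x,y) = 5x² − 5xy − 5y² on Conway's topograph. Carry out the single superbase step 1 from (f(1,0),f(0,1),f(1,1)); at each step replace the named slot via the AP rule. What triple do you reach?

start (5,-5,-5) = (f(1,0),f(0,1),f(1,1))
replace slot 1: 2·((-5)+(-5)) − 5 = -25 → (-25,-5,-5)

-25,-5,-5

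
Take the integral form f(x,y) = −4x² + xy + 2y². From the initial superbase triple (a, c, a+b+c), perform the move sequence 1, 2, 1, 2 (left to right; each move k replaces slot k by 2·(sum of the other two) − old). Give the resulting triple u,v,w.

start (-4,2,-1) = (f(1,0),f(0,1),f(1,1))
replace slot 1: 2·(2+(-1)) − (-4) = 6 → (6,2,-1)
replace slot 2: 2·(6+(-1)) − 2 = 8 → (6,8,-1)
replace slot 1: 2·(8+(-1)) − 6 = 8 → (8,8,-1)
replace slot 2: 2·(8+(-1)) − 8 = 6 → (8,6,-1)

8,6,-1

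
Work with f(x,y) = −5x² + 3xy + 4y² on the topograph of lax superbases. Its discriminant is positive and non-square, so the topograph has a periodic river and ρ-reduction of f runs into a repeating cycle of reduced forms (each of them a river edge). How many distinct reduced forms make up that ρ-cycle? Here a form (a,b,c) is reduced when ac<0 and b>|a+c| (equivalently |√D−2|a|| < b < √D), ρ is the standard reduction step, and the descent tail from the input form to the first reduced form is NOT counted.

D = 89, ⌊√D⌋ = 9
river: ρ → (4,5,-4)
river: ρ → (-4,3,5)
river: ρ → (5,7,-2)
river: ρ → (-2,9,1)
river: ρ → (1,9,-2)
river: ρ → (-2,7,5)
river: ρ → (5,3,-4)
river: ρ → (-4,5,4)
river: ρ → (4,3,-5)
river: ρ → (-5,7,2)
river: ρ → (2,9,-1)
river: ρ → (-1,9,2)
river: ρ → (2,7,-5)
river: ρ → (-5,3,4)
ρ-cycle length = 14 (tail of 0 descent steps not counted)

14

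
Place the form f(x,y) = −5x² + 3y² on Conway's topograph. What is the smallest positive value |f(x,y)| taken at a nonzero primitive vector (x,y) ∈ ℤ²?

descent: ρ → (3,6,-2)  [lands on river]
river: ρ → (-2,6,3)
closes: descent 1, river 2
min |a| on river = 2

2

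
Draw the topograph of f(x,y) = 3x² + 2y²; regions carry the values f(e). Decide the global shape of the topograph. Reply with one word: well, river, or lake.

D = b²−4ac = 0² − 4·3·2 = -24
D < 0 ⇒ definite ⇒ every region one sign ⇒ single well

well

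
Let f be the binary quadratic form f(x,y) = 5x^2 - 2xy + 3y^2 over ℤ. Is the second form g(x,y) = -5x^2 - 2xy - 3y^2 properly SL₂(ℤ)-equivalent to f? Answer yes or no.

D₁ = -56, D₂ = -56
f: flip: (5,-2,3)→(3,2,5)
f: reduced (well bottom): (3,2,5) with a≤c, −a<b≤a
g is negative-definite; reduce −g:
−g: flip: (5,2,3)→(3,-2,5)
−g: reduced (well bottom): (3,-2,5) with a≤c, −a<b≤a
flip sign back: reduced form of g is (-3,2,-5)
reduced forms (3, 2, 5) vs (-3, 2, -5) ⇒ inequivalent

no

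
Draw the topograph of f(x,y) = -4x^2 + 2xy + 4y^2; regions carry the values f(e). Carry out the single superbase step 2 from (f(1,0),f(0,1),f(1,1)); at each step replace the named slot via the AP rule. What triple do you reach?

start (-4,4,2) = (f(1,0),f(0,1),f(1,1))
replace slot 2: 2·((-4)+2) − 4 = -8 → (-4,-8,2)

-4,-8,2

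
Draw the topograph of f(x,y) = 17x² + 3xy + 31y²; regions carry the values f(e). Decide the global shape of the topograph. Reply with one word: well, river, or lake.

D = b²−4ac = 3² − 4·17·31 = -2099
D < 0 ⇒ definite ⇒ every region one sign ⇒ single well

well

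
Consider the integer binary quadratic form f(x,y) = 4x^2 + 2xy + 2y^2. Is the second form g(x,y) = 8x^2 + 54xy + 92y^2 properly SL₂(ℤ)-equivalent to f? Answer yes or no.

D₁ = -28, D₂ = -28
f: flip: (4,2,2)→(2,-2,4)
f: translate: b→2 (≡-2 mod 4), so (2,-2,4)→(2,2,4)
f: reduced (well bottom): (2,2,4) with a≤c, −a<b≤a
g: translate: b→6 (≡54 mod 16), so (8,54,92)→(8,6,2)
g: flip: (8,6,2)→(2,-6,8)
g: translate: b→2 (≡-6 mod 4), so (2,-6,8)→(2,2,4)
g: reduced (well bottom): (2,2,4) with a≤c, −a<b≤a
reduced forms (2, 2, 4) vs (2, 2, 4) ⇒ equivalent

yes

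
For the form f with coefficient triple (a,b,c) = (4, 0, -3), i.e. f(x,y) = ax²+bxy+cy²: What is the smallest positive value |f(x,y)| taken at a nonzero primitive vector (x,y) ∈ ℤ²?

descent: ρ → (-3,6,1)  [lands on river]
river: ρ → (1,6,-3)
closes: descent 1, river 2
min |a| on river = 1

1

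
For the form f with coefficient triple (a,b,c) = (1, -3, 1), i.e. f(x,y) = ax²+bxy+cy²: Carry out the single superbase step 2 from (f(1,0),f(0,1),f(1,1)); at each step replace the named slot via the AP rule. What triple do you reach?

start (1,1,-1) = (f(1,0),f(0,1),f(1,1))
replace slot 2: 2·(1+(-1)) − 1 = -1 → (1,-1,-1)

1,-1,-1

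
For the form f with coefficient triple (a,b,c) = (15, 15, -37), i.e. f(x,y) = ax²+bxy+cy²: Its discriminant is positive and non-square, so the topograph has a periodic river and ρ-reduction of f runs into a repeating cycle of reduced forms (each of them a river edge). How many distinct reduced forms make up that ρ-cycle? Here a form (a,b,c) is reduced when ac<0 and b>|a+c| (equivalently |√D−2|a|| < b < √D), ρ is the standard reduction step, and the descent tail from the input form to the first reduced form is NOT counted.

D = 2445, ⌊√D⌋ = 49
descent: ρ → (-37,-15,15)
descent: ρ → (15,45,-7)  [lands on river]
river: ρ → (-7,39,33)
river: ρ → (33,27,-13)
river: ρ → (-13,25,35)
river: ρ → (35,45,-3)
river: ρ → (-3,45,35)
river: ρ → (35,25,-13)
river: ρ → (-13,27,33)
river: ρ → (33,39,-7)
river: ρ → (-7,45,15)
ρ-cycle length = 10 (tail of 2 descent steps not counted)

10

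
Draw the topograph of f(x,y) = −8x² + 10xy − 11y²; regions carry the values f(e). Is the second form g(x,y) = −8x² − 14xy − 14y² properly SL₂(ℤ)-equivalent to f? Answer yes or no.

D₁ = -252, D₂ = -252
f is negative-definite; reduce −f:
−f: translate: b→6 (≡-10 mod 16), so (8,-10,11)→(8,6,9)
−f: reduced (well bottom): (8,6,9) with a≤c, −a<b≤a
flip sign back: reduced form of f is (-8,-6,-9)
g is negative-definite; reduce −g:
−g: translate: b→-2 (≡14 mod 16), so (8,14,14)→(8,-2,8)
−g: flip: (8,-2,8)→(8,2,8)
−g: reduced (well bottom): (8,2,8) with a≤c, −a<b≤a
flip sign back: reduced form of g is (-8,-2,-8)
reduced forms (-8, -6, -9) vs (-8, -2, -8) ⇒ inequivalent

no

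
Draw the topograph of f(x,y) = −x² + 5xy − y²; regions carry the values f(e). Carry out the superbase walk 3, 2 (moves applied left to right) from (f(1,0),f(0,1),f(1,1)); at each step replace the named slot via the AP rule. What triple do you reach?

start (-1,-1,3) = (f(1,0),f(0,1),f(1,1))
replace slot 3: 2·((-1)+(-1)) − 3 = -7 → (-1,-1,-7)
replace slot 2: 2·((-1)+(-7)) − (-1) = -15 → (-1,-15,-7)

-1,-15,-7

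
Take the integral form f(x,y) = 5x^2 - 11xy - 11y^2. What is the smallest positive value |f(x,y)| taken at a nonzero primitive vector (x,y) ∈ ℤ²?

descent: ρ → (-11,11,5)  [lands on river]
river: ρ → (5,9,-13)
river: ρ → (-13,17,1)
river: ρ → (1,17,-13)
river: ρ → (-13,9,5)
river: ρ → (5,11,-11)
closes: descent 1, river 6
min |a| on river = 1

1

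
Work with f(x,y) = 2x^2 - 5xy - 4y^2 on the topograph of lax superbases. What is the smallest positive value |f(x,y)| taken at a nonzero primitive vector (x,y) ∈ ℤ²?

descent: ρ → (-4,5,2)  [lands on river]
river: ρ → (2,7,-1)
river: ρ → (-1,7,2)
river: ρ → (2,5,-4)
river: ρ → (-4,3,3)
river: ρ → (3,3,-4)
closes: descent 1, river 6
min |a| on river = 1

1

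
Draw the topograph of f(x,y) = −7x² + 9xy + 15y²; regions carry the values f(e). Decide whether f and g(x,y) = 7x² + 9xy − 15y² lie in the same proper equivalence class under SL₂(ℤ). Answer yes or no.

D₁ = 501, D₂ = 501
river cycle of f (length 8): (15, 21, -1), (-1, 21, 15), (15, 9, -7), (-7, 19, 5), (5, 21, -3), (-3, 21, 5), (5, 19, -7), (-7, 9, 15)
river cycle of g (length 8): (-15, 21, 1), (1, 21, -15), (-15, 9, 7), (7, 19, -5), (-5, 21, 3), (3, 21, -5), (-5, 19, 7), (7, 9, -15)
cycles differ ⇒ inequivalent

no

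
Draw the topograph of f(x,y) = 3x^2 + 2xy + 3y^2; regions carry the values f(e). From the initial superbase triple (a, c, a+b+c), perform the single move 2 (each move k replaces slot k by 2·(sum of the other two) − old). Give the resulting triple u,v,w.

start (3,3,8) = (f(1,0),f(0,1),f(1,1))
replace slot 2: 2·(3+8) − 3 = 19 → (3,19,8)

3,19,8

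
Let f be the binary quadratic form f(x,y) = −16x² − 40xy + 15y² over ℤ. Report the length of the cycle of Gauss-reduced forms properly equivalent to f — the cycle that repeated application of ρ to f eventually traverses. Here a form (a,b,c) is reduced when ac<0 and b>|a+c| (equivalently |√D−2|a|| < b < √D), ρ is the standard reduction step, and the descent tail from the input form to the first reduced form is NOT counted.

D = 2560, ⌊√D⌋ = 50
descent: ρ → (15,40,-16)  [lands on river]
river: ρ → (-16,24,31)
river: ρ → (31,38,-9)
river: ρ → (-9,34,39)
river: ρ → (39,44,-4)
river: ρ → (-4,44,39)
river: ρ → (39,34,-9)
river: ρ → (-9,38,31)
river: ρ → (31,24,-16)
river: ρ → (-16,40,15)
river: ρ → (15,50,-1)
river: ρ → (-1,50,15)
ρ-cycle length = 12 (tail of 1 descent step not counted)

12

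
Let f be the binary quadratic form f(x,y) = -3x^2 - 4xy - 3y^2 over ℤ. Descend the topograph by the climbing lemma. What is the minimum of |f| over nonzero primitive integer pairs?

translate: b→-2 (≡4 mod 6), so (3,4,3)→(3,-2,2)
flip: (3,-2,2)→(2,2,3)
reduced (well bottom): (2,2,3) with a≤c, −a<b≤a
well minimum |f| = |-2| = 2 (negative-definite)

2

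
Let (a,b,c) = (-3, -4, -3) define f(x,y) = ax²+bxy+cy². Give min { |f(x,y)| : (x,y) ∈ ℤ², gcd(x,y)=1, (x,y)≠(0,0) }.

translate: b→-2 (≡4 mod 6), so (3,4,3)→(3,-2,2)
flip: (3,-2,2)→(2,2,3)
reduced (well bottom): (2,2,3) with a≤c, −a<b≤a
well minimum |f| = |-2| = 2 (negative-definite)

2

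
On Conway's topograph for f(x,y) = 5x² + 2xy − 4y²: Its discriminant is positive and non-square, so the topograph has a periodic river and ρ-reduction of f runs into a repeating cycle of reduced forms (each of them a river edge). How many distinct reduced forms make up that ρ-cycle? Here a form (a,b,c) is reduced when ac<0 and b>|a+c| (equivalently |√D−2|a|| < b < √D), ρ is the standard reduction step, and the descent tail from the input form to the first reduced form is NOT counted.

D = 84, ⌊√D⌋ = 9
river: ρ → (-4,6,3)
river: ρ → (3,6,-4)
river: ρ → (-4,2,5)
river: ρ → (5,8,-1)
river: ρ → (-1,8,5)
river: ρ → (5,2,-4)
ρ-cycle length = 6 (tail of 0 descent steps not counted)

6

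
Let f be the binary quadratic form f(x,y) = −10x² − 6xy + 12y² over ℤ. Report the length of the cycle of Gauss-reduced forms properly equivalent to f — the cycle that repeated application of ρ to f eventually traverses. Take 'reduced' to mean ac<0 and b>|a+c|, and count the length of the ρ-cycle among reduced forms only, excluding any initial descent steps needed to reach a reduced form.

D = 516, ⌊√D⌋ = 22
descent: ρ → (12,6,-10)  [lands on river]
river: ρ → (-10,14,8)
river: ρ → (8,18,-6)
river: ρ → (-6,18,8)
river: ρ → (8,14,-10)
river: ρ → (-10,6,12)
river: ρ → (12,18,-4)
river: ρ → (-4,22,2)
river: ρ → (2,22,-4)
river: ρ → (-4,18,12)
ρ-cycle length = 10 (tail of 1 descent step not counted)

10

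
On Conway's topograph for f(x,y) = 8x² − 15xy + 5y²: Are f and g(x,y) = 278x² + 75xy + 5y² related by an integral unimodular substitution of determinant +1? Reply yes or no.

D₁ = 65, D₂ = 65
river cycle of f (length 6): (5, 5, -2), (-2, 7, 2), (2, 5, -5), (-5, 5, 2), (2, 7, -2), (-2, 5, 5)
river cycle of g (length 6): (5, 5, -2), (-2, 7, 2), (2, 5, -5), (-5, 5, 2), (2, 7, -2), (-2, 5, 5)
cycles coincide ⇒ equivalent

yes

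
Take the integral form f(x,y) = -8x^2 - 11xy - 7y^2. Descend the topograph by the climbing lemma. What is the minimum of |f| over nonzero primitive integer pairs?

translate: b→-5 (≡11 mod 16), so (8,11,7)→(8,-5,4)
flip: (8,-5,4)→(4,5,8)
translate: b→-3 (≡5 mod 8), so (4,5,8)→(4,-3,7)
reduced (well bottom): (4,-3,7) with a≤c, −a<b≤a
well minimum |f| = |-4| = 4 (negative-definite)

4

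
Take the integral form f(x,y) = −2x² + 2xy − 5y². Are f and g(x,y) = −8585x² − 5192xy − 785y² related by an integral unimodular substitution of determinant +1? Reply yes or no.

D₁ = -36, D₂ = -36
f is negative-definite; reduce −f:
−f: translate: b→2 (≡-2 mod 4), so (2,-2,5)→(2,2,5)
−f: reduced (well bottom): (2,2,5) with a≤c, −a<b≤a
flip sign back: reduced form of f is (-2,-2,-5)
g is negative-definite; reduce −g:
−g: flip: (8585,5192,785)→(785,-5192,8585)
−g: translate: b→-482 (≡-5192 mod 1570), so (785,-5192,8585)→(785,-482,74)
−g: flip: (785,-482,74)→(74,482,785)
−g: translate: b→38 (≡482 mod 148), so (74,482,785)→(74,38,5)
−g: flip: (74,38,5)→(5,-38,74)
−g: translate: b→2 (≡-38 mod 10), so (5,-38,74)→(5,2,2)
−g: flip: (5,2,2)→(2,-2,5)
−g: translate: b→2 (≡-2 mod 4), so (2,-2,5)→(2,2,5)
−g: reduced (well bottom): (2,2,5) with a≤c, −a<b≤a
flip sign back: reduced form of g is (-2,-2,-5)
reduced forms (-2, -2, -5) vs (-2, -2, -5) ⇒ equivalent

yes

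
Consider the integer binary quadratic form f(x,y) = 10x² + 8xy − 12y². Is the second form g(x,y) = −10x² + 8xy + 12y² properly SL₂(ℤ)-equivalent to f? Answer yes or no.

D₁ = 544, D₂ = 544
river cycle of f (length 6): (-12, 16, 6), (6, 20, -6), (-6, 16, 12), (12, 8, -10), (-10, 12, 10), (10, 8, -12)
river cycle of g (length 6): (12, 16, -6), (-6, 20, 6), (6, 16, -12), (-12, 8, 10), (10, 12, -10), (-10, 8, 12)
cycles differ ⇒ inequivalent

no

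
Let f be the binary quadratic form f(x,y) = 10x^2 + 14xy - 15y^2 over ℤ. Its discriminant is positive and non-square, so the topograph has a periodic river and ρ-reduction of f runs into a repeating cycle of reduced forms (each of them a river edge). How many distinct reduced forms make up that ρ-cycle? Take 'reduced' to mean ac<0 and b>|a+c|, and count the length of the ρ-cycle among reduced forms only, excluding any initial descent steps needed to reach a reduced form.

D = 796, ⌊√D⌋ = 28
river: ρ → (-15,16,9)
river: ρ → (9,20,-11)
river: ρ → (-11,24,5)
river: ρ → (5,26,-6)
river: ρ → (-6,22,13)
river: ρ → (13,4,-15)
river: ρ → (-15,26,2)
river: ρ → (2,26,-15)
river: ρ → (-15,4,13)
river: ρ → (13,22,-6)
river: ρ → (-6,26,5)
river: ρ → (5,24,-11)
river: ρ → (-11,20,9)
river: ρ → (9,16,-15)
river: ρ → (-15,14,10)
river: ρ → (10,26,-3)
river: ρ → (-3,28,1)
river: ρ → (1,28,-3)
river: ρ → (-3,26,10)
river: ρ → (10,14,-15)
ρ-cycle length = 20 (tail of 0 descent steps not counted)

20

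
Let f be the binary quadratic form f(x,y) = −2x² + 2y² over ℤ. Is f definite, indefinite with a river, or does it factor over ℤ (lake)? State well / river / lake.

D = b²−4ac = 0² − 4·(-2)·2 = 16
D = 4² is a perfect square ⇒ form factors over ℤ ⇒ lakes

lake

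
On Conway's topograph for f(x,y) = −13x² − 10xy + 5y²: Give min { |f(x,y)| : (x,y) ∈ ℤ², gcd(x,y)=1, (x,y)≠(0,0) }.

descent: ρ → (5,10,-13)  [lands on river]
river: ρ → (-13,16,2)
river: ρ → (2,16,-13)
river: ρ → (-13,10,5)
closes: descent 1, river 4
min |a| on river = 2

2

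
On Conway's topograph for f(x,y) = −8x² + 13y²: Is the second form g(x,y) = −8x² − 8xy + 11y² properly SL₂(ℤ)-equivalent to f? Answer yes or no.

D₁ = 416, D₂ = 416
river cycle of f (length 6): (-8, 16, 5), (5, 14, -11), (-11, 8, 8), (8, 8, -11), (-11, 14, 5), (5, 16, -8)
river cycle of g (length 6): (11, 8, -8), (-8, 8, 11), (11, 14, -5), (-5, 16, 8), (8, 16, -5), (-5, 14, 11)
cycles differ ⇒ inequivalent

no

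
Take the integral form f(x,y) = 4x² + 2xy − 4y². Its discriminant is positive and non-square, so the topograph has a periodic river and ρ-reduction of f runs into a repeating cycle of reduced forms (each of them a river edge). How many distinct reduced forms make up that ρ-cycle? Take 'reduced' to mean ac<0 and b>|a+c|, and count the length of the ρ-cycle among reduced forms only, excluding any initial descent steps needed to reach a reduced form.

D = 68, ⌊√D⌋ = 8
river: ρ → (-4,6,2)
river: ρ → (2,6,-4)
river: ρ → (-4,2,4)
river: ρ → (4,6,-2)
river: ρ → (-2,6,4)
river: ρ → (4,2,-4)
ρ-cycle length = 6 (tail of 0 descent steps not counted)

6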